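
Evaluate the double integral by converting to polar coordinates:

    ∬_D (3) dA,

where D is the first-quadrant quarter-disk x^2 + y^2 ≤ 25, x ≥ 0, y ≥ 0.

The region D is 0 ≤ r ≤ 5, 0 ≤ θ ≤ π/2 in polar coordinates, where x = r cos(θ), y = r sin(θ), and dA = r dr dθ.

Under the substitution, the integrand becomes 3, so

    ∬_D (3) dA = ∫_{0}^{π/2} ∫_{0}^{5} (3) · r dr dθ.

Inner integral (in r): ∫_{0}^{5} (3) · r dr = 75/2.

Outer integral (in θ): ∫_{0}^{π/2} (75/2) dθ = 75π/4.

Therefore ∬_D (3) dA = 75π/4.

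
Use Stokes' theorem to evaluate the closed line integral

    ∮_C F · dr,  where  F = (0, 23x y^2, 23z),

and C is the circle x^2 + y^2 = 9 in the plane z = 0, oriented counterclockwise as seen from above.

Let S be the flat disk x^2 + y^2 ≤ 9 in the plane z = 0, with upward unit normal n̂ = ẑ. By Stokes' theorem,

    ∮_C F · dr = ∬_S (∇ × F) · n̂ dS = ∬_D (curl F)_z dA,

where D is the disk x^2 + y^2 ≤ 9.

Compute the curl of F = (0, 23x y^2, 23z):
    (∇ × F)_x = ∂F_z/∂y - ∂F_y/∂z = 0,
    (∇ × F)_y = ∂F_x/∂z - ∂F_z/∂x = 0,
    (∇ × F)_z = ∂F_y/∂x - ∂F_x/∂y = 23y^2.

On z = 0, (curl F)_z = 23y^2.

Convert to polar (x = r cos θ, y = r sin θ, dA = r dr dθ); the integrand becomes 23r^2sin(θ)^2, so

    ∬_D (curl F)_z dA = ∫_0^{2π} ∫_0^{3} (23r^2sin(θ)^2) · r dr dθ.

Inner (r from 0 to 3): 1863sin(θ)^2/4.
Outer (θ from 0 to 2π): 1863π/4.

Therefore ∮_C F · dr = 1863π/4.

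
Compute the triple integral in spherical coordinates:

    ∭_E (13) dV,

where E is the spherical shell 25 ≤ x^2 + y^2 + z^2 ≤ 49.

In spherical coordinates, x = ρ sin(φ) cos(θ), y = ρ sin(φ) sin(θ), z = ρ cos(φ), and dV = ρ^2 sin(φ) dρ dφ dθ.

The integrand becomes 13, so

    ∭_E (13) dV = ∫_{0}^{2π} ∫_{0}^{π} ∫_{5}^{7} (13) · ρ^2 sin(φ) dρ dφ dθ.

Inner (ρ): 2834sin(φ)/3.
Middle (φ): 5668/3.
Outer (θ): 11336π/3.

Therefore the triple integral equals 11336π/3.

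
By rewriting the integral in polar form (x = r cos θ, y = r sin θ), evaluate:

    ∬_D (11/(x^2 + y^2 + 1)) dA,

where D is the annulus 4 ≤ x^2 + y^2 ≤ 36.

The region D is 2 ≤ r ≤ 6, 0 ≤ θ ≤ 2π in polar coordinates, where x = r cos(θ), y = r sin(θ), and dA = r dr dθ.

Under the substitution, the integrand becomes 11/(r^2 + 1), so

    ∬_D (11/(x^2 + y^2 + 1)) dA = ∫_{0}^{2π} ∫_{2}^{6} (11/(r^2 + 1)) · r dr dθ.

Inner integral (in r): ∫_{2}^{6} (11/(r^2 + 1)) · r dr = log(69343957sqrt(185)/15625).

Outer integral (in θ): ∫_{0}^{2π} (log(69343957sqrt(185)/15625)) dθ = log((69343957sqrt(185)/15625)^(2π)).

Therefore ∬_D (11/(x^2 + y^2 + 1)) dA = log((69343957sqrt(185)/15625)^(2π)).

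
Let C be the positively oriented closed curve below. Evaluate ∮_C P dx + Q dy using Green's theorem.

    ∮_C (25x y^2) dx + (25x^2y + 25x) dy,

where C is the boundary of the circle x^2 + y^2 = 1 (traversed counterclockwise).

Green's theorem converts the closed line integral into a double integral over the enclosed region D:

    ∮_C P dx + Q dy = ∬_D (∂Q/∂x - ∂P/∂y) dA.

Here P = 25x y^2, Q = 25x^2y + 25x, so

    ∂Q/∂x = 50x y + 25,    ∂P/∂y = 50x y,
    ∂Q/∂x - ∂P/∂y = 25.

D is the region x^2 + y^2 ≤ 1. Evaluating the double integral:

In polar coordinates (x = r cos θ, y = r sin θ, dA = r dr dθ) the integrand becomes 25, so

    ∬_D (25) dA = ∫_0^{2π} ∫_0^{1} (25) · r dr dθ.

Inner (r from 0 to 1): 25/2.
Outer (θ from 0 to 2π): 25π.

Therefore ∮_C P dx + Q dy = 25π.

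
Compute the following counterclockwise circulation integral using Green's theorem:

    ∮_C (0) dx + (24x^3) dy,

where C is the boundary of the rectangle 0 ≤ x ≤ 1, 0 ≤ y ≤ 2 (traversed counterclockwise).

Green's theorem converts the closed line integral into a double integral over the enclosed region D:

    ∮_C P dx + Q dy = ∬_D (∂Q/∂x - ∂P/∂y) dA.

Here P = 0, Q = 24x^3, so

    ∂Q/∂x = 72x^2,    ∂P/∂y = 0,
    ∂Q/∂x - ∂P/∂y = 72x^2.

D is the region 0 ≤ x ≤ 1, 0 ≤ y ≤ 2. Evaluating the double integral:

    ∬_D (72x^2) dA = ∫_0^{1} ∫_0^{2} (72x^2) dy dx.

Inner (y from 0 to 2): 144x^2.
Outer (x from 0 to 1): 48.

Therefore ∮_C P dx + Q dy = 48.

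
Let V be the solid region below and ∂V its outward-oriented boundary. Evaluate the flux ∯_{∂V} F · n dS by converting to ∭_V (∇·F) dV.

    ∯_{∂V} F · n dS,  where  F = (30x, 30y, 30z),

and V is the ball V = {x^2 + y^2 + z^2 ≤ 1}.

By the divergence theorem,

    ∯_{∂V} F · n dS = ∭_V (∇ · F) dV.

Compute the divergence:
    ∇ · F = ∂F_x/∂x + ∂F_y/∂y + ∂F_z/∂z = 30 + 30 + 30 = 90.

In spherical coordinates, x = ρ sin(φ) cos(θ), y = ρ sin(φ) sin(θ), z = ρ cos(φ), dV = ρ^2 sin(φ) dρ dφ dθ, with 0 ≤ ρ ≤ 1, 0 ≤ φ ≤ π, 0 ≤ θ ≤ 2π.

The integrand, after substitution and multiplying by the volume element, becomes (90) · ρ^2 sin(φ), so

    ∭_V (∇·F) dV = ∫_0^{2π} ∫_0^{π} ∫_0^{1} (90) · ρ^2 sin(φ) dρ dφ dθ.

Inner (ρ from 0 to 1): 30sin(φ).
Middle (φ from 0 to π): 60.
Outer (θ from 0 to 2π): 120π.

Therefore ∯_{∂V} F · n dS = 120π.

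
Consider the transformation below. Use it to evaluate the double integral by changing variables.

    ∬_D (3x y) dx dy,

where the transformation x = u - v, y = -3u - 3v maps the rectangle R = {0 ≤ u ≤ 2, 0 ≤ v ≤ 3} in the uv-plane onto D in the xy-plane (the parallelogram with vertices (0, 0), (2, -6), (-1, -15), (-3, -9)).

Compute the Jacobian determinant of (x, y) with respect to (u, v):

    ∂(x,y)/∂(u,v) = | 1  -1 | = (1)(-3) - (-1)(-3) = -6.
                   | -3  -3 |

Its absolute value is |J| = 6 (the area scaling factor).

Substituting x = u - v, y = -3u - 3v into the integrand,

    3x y → -9u^2 + 9v^2,

so the integral becomes

    ∬_R (-9u^2 + 9v^2) · |J| du dv = ∫_0^2 ∫_0^3 (-54u^2 + 54v^2) dv du.

Inner (v): 486 - 162u^2.
Outer (u): 540.

Therefore ∬_D (3x y) dx dy = 540.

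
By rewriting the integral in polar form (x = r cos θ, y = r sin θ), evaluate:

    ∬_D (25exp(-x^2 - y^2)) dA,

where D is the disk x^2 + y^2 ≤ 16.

The region D is 0 ≤ r ≤ 4, 0 ≤ θ ≤ 2π in polar coordinates, where x = r cos(θ), y = r sin(θ), and dA = r dr dθ.

Under the substitution, the integrand becomes 25exp(-r^2), so

    ∬_D (25exp(-x^2 - y^2)) dA = ∫_{0}^{2π} ∫_{0}^{4} (25exp(-r^2)) · r dr dθ.

Inner integral (in r): ∫_{0}^{4} (25exp(-r^2)) · r dr = 25/2 - 25exp(-16)/2.

Outer integral (in θ): ∫_{0}^{2π} (25/2 - 25exp(-16)/2) dθ = -25π exp(-16) + 25π.

Therefore ∬_D (25exp(-x^2 - y^2)) dA = -25π exp(-16) + 25π.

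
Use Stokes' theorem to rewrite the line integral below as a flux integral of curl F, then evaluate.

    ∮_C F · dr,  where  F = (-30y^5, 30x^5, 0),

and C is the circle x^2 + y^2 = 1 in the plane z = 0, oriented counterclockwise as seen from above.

Let S be the flat disk x^2 + y^2 ≤ 1 in the plane z = 0, with upward unit normal n̂ = ẑ. By Stokes' theorem,

    ∮_C F · dr = ∬_S (∇ × F) · n̂ dS = ∬_D (curl F)_z dA,

where D is the disk x^2 + y^2 ≤ 1.

Compute the curl of F = (-30y^5, 30x^5, 0):
    (∇ × F)_x = ∂F_z/∂y - ∂F_y/∂z = 0,
    (∇ × F)_y = ∂F_x/∂z - ∂F_z/∂x = 0,
    (∇ × F)_z = ∂F_y/∂x - ∂F_x/∂y = 150x^4 + 150y^4.

On z = 0, (curl F)_z = 150x^4 + 150y^4.

Convert to polar (x = r cos θ, y = r sin θ, dA = r dr dθ); the integrand becomes 150r^4(sin(θ)^4 + cos(θ)^4), so

    ∬_D (curl F)_z dA = ∫_0^{2π} ∫_0^{1} (150r^4(sin(θ)^4 + cos(θ)^4)) · r dr dθ.

Inner (r from 0 to 1): 25sin(θ)^4 + 25cos(θ)^4.
Outer (θ from 0 to 2π): 75π/2.

Therefore ∮_C F · dr = 75π/2.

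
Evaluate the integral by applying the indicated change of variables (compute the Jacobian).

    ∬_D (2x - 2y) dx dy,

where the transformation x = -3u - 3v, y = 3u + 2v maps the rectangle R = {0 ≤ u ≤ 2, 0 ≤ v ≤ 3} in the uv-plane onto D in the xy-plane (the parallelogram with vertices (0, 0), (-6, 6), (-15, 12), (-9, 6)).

Compute the Jacobian determinant of (x, y) with respect to (u, v):

    ∂(x,y)/∂(u,v) = | -3  -3 | = (-3)(2) - (-3)(3) = 3.
                   | 3  2 |

Its absolute value is |J| = 3 (the area scaling factor).

Substituting x = -3u - 3v, y = 3u + 2v into the integrand,

    2x - 2y → -12u - 10v,

so the integral becomes

    ∬_R (-12u - 10v) · |J| du dv = ∫_0^2 ∫_0^3 (-36u - 30v) dv du.

Inner (v): -108u - 135.
Outer (u): -486.

Therefore ∬_D (2x - 2y) dx dy = -486.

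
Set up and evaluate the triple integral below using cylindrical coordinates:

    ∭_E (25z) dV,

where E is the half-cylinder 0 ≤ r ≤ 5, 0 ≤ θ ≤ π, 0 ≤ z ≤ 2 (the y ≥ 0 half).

In cylindrical coordinates, x = r cos(θ), y = r sin(θ), z = z, and dV = r dr dθ dz.

The integrand becomes 25z, so

    ∭_E (25z) dV = ∫_{0}^{π} ∫_{0}^{5} ∫_{0}^{2} (25z) · r dz dr dθ.

Inner (z): 50r.
Middle (r from 0 to 5): 625.
Outer (θ): 625π.

Therefore the triple integral equals 625π.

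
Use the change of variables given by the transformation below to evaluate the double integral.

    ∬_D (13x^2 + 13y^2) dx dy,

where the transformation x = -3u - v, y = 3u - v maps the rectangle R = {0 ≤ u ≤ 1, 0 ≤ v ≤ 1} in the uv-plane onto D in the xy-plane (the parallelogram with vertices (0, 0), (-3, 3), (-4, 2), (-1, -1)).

Compute the Jacobian determinant of (x, y) with respect to (u, v):

    ∂(x,y)/∂(u,v) = | -3  -1 | = (-3)(-1) - (-1)(3) = 6.
                   | 3  -1 |

Its absolute value is |J| = 6 (the area scaling factor).

Substituting x = -3u - v, y = 3u - v into the integrand,

    13x^2 + 13y^2 → 234u^2 + 26v^2,

so the integral becomes

    ∬_R (234u^2 + 26v^2) · |J| du dv = ∫_0^1 ∫_0^1 (1404u^2 + 156v^2) dv du.

Inner (v): 1404u^2 + 52.
Outer (u): 520.

Therefore ∬_D (13x^2 + 13y^2) dx dy = 520.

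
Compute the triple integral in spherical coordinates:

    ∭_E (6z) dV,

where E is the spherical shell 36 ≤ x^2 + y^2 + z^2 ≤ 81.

In spherical coordinates, x = ρ sin(φ) cos(θ), y = ρ sin(φ) sin(θ), z = ρ cos(φ), and dV = ρ^2 sin(φ) dρ dφ dθ.

The integrand becomes 6ρ cos(φ), so

    ∭_E (6z) dV = ∫_{0}^{2π} ∫_{0}^{π} ∫_{6}^{9} (6ρ cos(φ)) · ρ^2 sin(φ) dρ dφ dθ.

Inner (ρ): 15795sin(2φ)/4.
Middle (φ): 0.
Outer (θ): 0.

Therefore the triple integral equals 0.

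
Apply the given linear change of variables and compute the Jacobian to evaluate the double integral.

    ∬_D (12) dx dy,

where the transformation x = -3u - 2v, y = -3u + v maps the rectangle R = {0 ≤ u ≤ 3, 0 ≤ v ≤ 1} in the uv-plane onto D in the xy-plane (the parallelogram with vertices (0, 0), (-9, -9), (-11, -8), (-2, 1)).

Compute the Jacobian determinant of (x, y) with respect to (u, v):

    ∂(x,y)/∂(u,v) = | -3  -2 | = (-3)(1) - (-2)(-3) = -9.
                   | -3  1 |

Its absolute value is |J| = 9 (the area scaling factor).

Substituting x = -3u - 2v, y = -3u + v into the integrand,

    12 → 12,

so the integral becomes

    ∬_R (12) · |J| du dv = ∫_0^3 ∫_0^1 (108) dv du.

Inner (v): 108.
Outer (u): 324.

Therefore ∬_D (12) dx dy = 324.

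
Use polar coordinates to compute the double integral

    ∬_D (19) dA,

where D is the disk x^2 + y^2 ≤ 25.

The region D is 0 ≤ r ≤ 5, 0 ≤ θ ≤ 2π in polar coordinates, where x = r cos(θ), y = r sin(θ), and dA = r dr dθ.

Under the substitution, the integrand becomes 19, so

    ∬_D (19) dA = ∫_{0}^{2π} ∫_{0}^{5} (19) · r dr dθ.

Inner integral (in r): ∫_{0}^{5} (19) · r dr = 475/2.

Outer integral (in θ): ∫_{0}^{2π} (475/2) dθ = 475π.

Therefore ∬_D (19) dA = 475π.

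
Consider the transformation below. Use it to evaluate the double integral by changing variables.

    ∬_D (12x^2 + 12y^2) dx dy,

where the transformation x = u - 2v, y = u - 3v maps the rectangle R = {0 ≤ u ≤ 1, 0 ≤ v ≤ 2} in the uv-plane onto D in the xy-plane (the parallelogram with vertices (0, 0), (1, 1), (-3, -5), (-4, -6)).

Compute the Jacobian determinant of (x, y) with respect to (u, v):

    ∂(x,y)/∂(u,v) = | 1  -2 | = (1)(-3) - (-2)(1) = -1.
                   | 1  -3 |

Its absolute value is |J| = 1 (the area scaling factor).

Substituting x = u - 2v, y = u - 3v into the integrand,

    12x^2 + 12y^2 → 24u^2 - 120u v + 156v^2,

so the integral becomes

    ∬_R (24u^2 - 120u v + 156v^2) · |J| du dv = ∫_0^1 ∫_0^2 (24u^2 - 120u v + 156v^2) dv du.

Inner (v): 48u^2 - 240u + 416.
Outer (u): 312.

Therefore ∬_D (12x^2 + 12y^2) dx dy = 312.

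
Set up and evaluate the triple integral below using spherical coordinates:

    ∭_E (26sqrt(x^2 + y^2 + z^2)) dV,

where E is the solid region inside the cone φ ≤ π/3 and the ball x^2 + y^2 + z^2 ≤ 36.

In spherical coordinates, x = ρ sin(φ) cos(θ), y = ρ sin(φ) sin(θ), z = ρ cos(φ), and dV = ρ^2 sin(φ) dρ dφ dθ.

The integrand becomes 26ρ, so

    ∭_E (26sqrt(x^2 + y^2 + z^2)) dV = ∫_{0}^{2π} ∫_{0}^{π/3} ∫_{0}^{6} (26ρ) · ρ^2 sin(φ) dρ dφ dθ.

Inner (ρ): 8424sin(φ).
Middle (φ): 4212.
Outer (θ): 8424π.

Therefore the triple integral equals 8424π.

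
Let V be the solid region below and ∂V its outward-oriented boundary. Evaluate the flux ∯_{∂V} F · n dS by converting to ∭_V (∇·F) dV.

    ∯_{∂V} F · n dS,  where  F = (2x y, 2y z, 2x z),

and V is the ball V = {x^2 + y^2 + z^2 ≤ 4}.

By the divergence theorem,

    ∯_{∂V} F · n dS = ∭_V (∇ · F) dV.

Compute the divergence:
    ∇ · F = ∂F_x/∂x + ∂F_y/∂y + ∂F_z/∂z = 2y + 2z + 2x = 2x + 2y + 2z.

In spherical coordinates, x = ρ sin(φ) cos(θ), y = ρ sin(φ) sin(θ), z = ρ cos(φ), dV = ρ^2 sin(φ) dρ dφ dθ, with 0 ≤ ρ ≤ 2, 0 ≤ φ ≤ π, 0 ≤ θ ≤ 2π.

The integrand, after substitution and multiplying by the volume element, becomes (2ρ (sqrt(2)sin(φ)sin(θ + π/4) + cos(φ))) · ρ^2 sin(φ), so

    ∭_V (∇·F) dV = ∫_0^{2π} ∫_0^{π} ∫_0^{2} (2ρ (sqrt(2)sin(φ)sin(θ + π/4) + cos(φ))) · ρ^2 sin(φ) dρ dφ dθ.

Inner (ρ from 0 to 2): 8(sqrt(2)sin(φ)sin(θ + π/4) + cos(φ))sin(φ).
Middle (φ from 0 to π): 4sqrt(2)π sin(θ + π/4).
Outer (θ from 0 to 2π): 0.

Therefore ∯_{∂V} F · n dS = 0.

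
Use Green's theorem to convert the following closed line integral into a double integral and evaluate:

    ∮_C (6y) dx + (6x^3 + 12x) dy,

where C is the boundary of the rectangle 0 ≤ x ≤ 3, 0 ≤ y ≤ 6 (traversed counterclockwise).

Green's theorem converts the closed line integral into a double integral over the enclosed region D:

    ∮_C P dx + Q dy = ∬_D (∂Q/∂x - ∂P/∂y) dA.

Here P = 6y, Q = 6x^3 + 12x, so

    ∂Q/∂x = 18x^2 + 12,    ∂P/∂y = 6,
    ∂Q/∂x - ∂P/∂y = 18x^2 + 6.

D is the region 0 ≤ x ≤ 3, 0 ≤ y ≤ 6. Evaluating the double integral:

    ∬_D (18x^2 + 6) dA = ∫_0^{3} ∫_0^{6} (18x^2 + 6) dy dx.

Inner (y from 0 to 6): 108x^2 + 36.
Outer (x from 0 to 3): 1080.

Therefore ∮_C P dx + Q dy = 1080.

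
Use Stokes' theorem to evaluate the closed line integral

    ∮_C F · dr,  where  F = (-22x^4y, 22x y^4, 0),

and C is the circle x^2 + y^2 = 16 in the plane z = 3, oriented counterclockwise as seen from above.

Let S be the flat disk x^2 + y^2 ≤ 16 in the plane z = 3, with upward unit normal n̂ = ẑ. By Stokes' theorem,

    ∮_C F · dr = ∬_S (∇ × F) · n̂ dS = ∬_D (curl F)_z dA,

where D is the disk x^2 + y^2 ≤ 16.

Compute the curl of F = (-22x^4y, 22x y^4, 0):
    (∇ × F)_x = ∂F_z/∂y - ∂F_y/∂z = 0,
    (∇ × F)_y = ∂F_x/∂z - ∂F_z/∂x = 0,
    (∇ × F)_z = ∂F_y/∂x - ∂F_x/∂y = 22x^4 + 22y^4.

On z = 3, (curl F)_z = 22x^4 + 22y^4.

Convert to polar (x = r cos θ, y = r sin θ, dA = r dr dθ); the integrand becomes 22r^4(sin(θ)^4 + cos(θ)^4), so

    ∬_D (curl F)_z dA = ∫_0^{2π} ∫_0^{4} (22r^4(sin(θ)^4 + cos(θ)^4)) · r dr dθ.

Inner (r from 0 to 4): 45056sin(θ)^4/3 + 45056cos(θ)^4/3.
Outer (θ from 0 to 2π): 22528π.

Therefore ∮_C F · dr = 22528π.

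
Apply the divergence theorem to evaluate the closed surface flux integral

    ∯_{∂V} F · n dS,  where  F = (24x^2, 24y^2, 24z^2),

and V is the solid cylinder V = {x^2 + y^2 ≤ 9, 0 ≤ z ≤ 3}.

By the divergence theorem,

    ∯_{∂V} F · n dS = ∭_V (∇ · F) dV.

Compute the divergence:
    ∇ · F = ∂F_x/∂x + ∂F_y/∂y + ∂F_z/∂z = 48x + 48y + 48z.

In cylindrical coordinates, x = r cos(θ), y = r sin(θ), z = z, dV = r dr dθ dz, with 0 ≤ r ≤ 3, 0 ≤ θ ≤ 2π, 0 ≤ z ≤ 3.

The integrand, after substitution and multiplying by the volume element, becomes (48sqrt(2)r sin(θ + π/4) + 48z) · r, so

    ∭_V (∇·F) dV = ∫_0^{2π} ∫_0^{3} ∫_0^{3} (48sqrt(2)r sin(θ + π/4) + 48z) · r dz dr dθ.

Inner (z from 0 to 3): 72r (2sqrt(2)r sin(θ + π/4) + 3).
Middle (r from 0 to 3): 1296sqrt(2)sin(θ + π/4) + 972.
Outer (θ from 0 to 2π): 1944π.

Therefore ∯_{∂V} F · n dS = 1944π.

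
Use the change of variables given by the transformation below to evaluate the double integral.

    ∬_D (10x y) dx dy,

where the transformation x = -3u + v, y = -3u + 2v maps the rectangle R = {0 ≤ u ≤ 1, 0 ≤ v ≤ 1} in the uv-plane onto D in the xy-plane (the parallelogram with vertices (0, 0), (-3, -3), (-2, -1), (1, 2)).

Compute the Jacobian determinant of (x, y) with respect to (u, v):

    ∂(x,y)/∂(u,v) = | -3  1 | = (-3)(2) - (1)(-3) = -3.
                   | -3  2 |

Its absolute value is |J| = 3 (the area scaling factor).

Substituting x = -3u + v, y = -3u + 2v into the integrand,

    10x y → 90u^2 - 90u v + 20v^2,

so the integral becomes

    ∬_R (90u^2 - 90u v + 20v^2) · |J| du dv = ∫_0^1 ∫_0^1 (270u^2 - 270u v + 60v^2) dv du.

Inner (v): 270u^2 - 135u + 20.
Outer (u): 85/2.

Therefore ∬_D (10x y) dx dy = 85/2.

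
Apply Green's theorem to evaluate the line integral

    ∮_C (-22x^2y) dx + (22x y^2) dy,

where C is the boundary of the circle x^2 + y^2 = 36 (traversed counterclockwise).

Green's theorem converts the closed line integral into a double integral over the enclosed region D:

    ∮_C P dx + Q dy = ∬_D (∂Q/∂x - ∂P/∂y) dA.

Here P = -22x^2y, Q = 22x y^2, so

    ∂Q/∂x = 22y^2,    ∂P/∂y = -22x^2,
    ∂Q/∂x - ∂P/∂y = 22x^2 + 22y^2.

D is the region x^2 + y^2 ≤ 36. Evaluating the double integral:

In polar coordinates (x = r cos θ, y = r sin θ, dA = r dr dθ) the integrand becomes 22r^2, so

    ∬_D (22x^2 + 22y^2) dA = ∫_0^{2π} ∫_0^{6} (22r^2) · r dr dθ.

Inner (r from 0 to 6): 7128.
Outer (θ from 0 to 2π): 14256π.

Therefore ∮_C P dx + Q dy = 14256π.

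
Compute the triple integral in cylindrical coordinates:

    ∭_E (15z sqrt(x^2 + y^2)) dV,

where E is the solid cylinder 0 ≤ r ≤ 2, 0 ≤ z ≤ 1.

In cylindrical coordinates, x = r cos(θ), y = r sin(θ), z = z, and dV = r dr dθ dz.

The integrand becomes 15r z, so

    ∭_E (15z sqrt(x^2 + y^2)) dV = ∫_{0}^{2π} ∫_{0}^{2} ∫_{0}^{1} (15r z) · r dz dr dθ.

Inner (z): 15r^2/2.
Middle (r from 0 to 2): 20.
Outer (θ): 40π.

Therefore the triple integral equals 40π.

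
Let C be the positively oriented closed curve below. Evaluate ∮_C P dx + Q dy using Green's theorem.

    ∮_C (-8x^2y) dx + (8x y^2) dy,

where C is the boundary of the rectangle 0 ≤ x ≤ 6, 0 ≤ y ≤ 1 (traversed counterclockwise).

Green's theorem converts the closed line integral into a double integral over the enclosed region D:

    ∮_C P dx + Q dy = ∬_D (∂Q/∂x - ∂P/∂y) dA.

Here P = -8x^2y, Q = 8x y^2, so

    ∂Q/∂x = 8y^2,    ∂P/∂y = -8x^2,
    ∂Q/∂x - ∂P/∂y = 8x^2 + 8y^2.

D is the region 0 ≤ x ≤ 6, 0 ≤ y ≤ 1. Evaluating the double integral:

    ∬_D (8x^2 + 8y^2) dA = ∫_0^{6} ∫_0^{1} (8x^2 + 8y^2) dy dx.

Inner (y from 0 to 1): 8x^2 + 8/3.
Outer (x from 0 to 6): 592.

Therefore ∮_C P dx + Q dy = 592.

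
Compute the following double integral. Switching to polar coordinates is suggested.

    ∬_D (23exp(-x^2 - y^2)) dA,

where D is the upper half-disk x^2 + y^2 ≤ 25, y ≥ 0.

The region D is 0 ≤ r ≤ 5, 0 ≤ θ ≤ π in polar coordinates, where x = r cos(θ), y = r sin(θ), and dA = r dr dθ.

Under the substitution, the integrand becomes 23exp(-r^2), so

    ∬_D (23exp(-x^2 - y^2)) dA = ∫_{0}^{π} ∫_{0}^{5} (23exp(-r^2)) · r dr dθ.

Inner integral (in r): ∫_{0}^{5} (23exp(-r^2)) · r dr = 23/2 - 23exp(-25)/2.

Outer integral (in θ): ∫_{0}^{π} (23/2 - 23exp(-25)/2) dθ = -23π (1 - exp(25))exp(-25)/2.

Therefore ∬_D (23exp(-x^2 - y^2)) dA = -23π (1 - exp(25))exp(-25)/2.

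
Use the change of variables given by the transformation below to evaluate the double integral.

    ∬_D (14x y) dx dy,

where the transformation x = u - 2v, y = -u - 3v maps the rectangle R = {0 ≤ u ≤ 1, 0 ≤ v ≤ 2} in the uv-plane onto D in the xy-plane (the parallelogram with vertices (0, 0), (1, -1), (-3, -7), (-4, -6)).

Compute the Jacobian determinant of (x, y) with respect to (u, v):

    ∂(x,y)/∂(u,v) = | 1  -2 | = (1)(-3) - (-2)(-1) = -5.
                   | -1  -3 |

Its absolute value is |J| = 5 (the area scaling factor).

Substituting x = u - 2v, y = -u - 3v into the integrand,

    14x y → -14u^2 - 14u v + 84v^2,

so the integral becomes

    ∬_R (-14u^2 - 14u v + 84v^2) · |J| du dv = ∫_0^1 ∫_0^2 (-70u^2 - 70u v + 420v^2) dv du.

Inner (v): -140u^2 - 140u + 1120.
Outer (u): 3010/3.

Therefore ∬_D (14x y) dx dy = 3010/3.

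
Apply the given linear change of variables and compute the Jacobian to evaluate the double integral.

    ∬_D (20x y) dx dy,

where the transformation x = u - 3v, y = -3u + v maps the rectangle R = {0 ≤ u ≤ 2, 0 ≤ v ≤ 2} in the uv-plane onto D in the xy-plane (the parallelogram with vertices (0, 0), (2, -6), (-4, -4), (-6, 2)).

Compute the Jacobian determinant of (x, y) with respect to (u, v):

    ∂(x,y)/∂(u,v) = | 1  -3 | = (1)(1) - (-3)(-3) = -8.
                   | -3  1 |

Its absolute value is |J| = 8 (the area scaling factor).

Substituting x = u - 3v, y = -3u + v into the integrand,

    20x y → -60u^2 + 200u v - 60v^2,

so the integral becomes

    ∬_R (-60u^2 + 200u v - 60v^2) · |J| du dv = ∫_0^2 ∫_0^2 (-480u^2 + 1600u v - 480v^2) dv du.

Inner (v): -960u^2 + 3200u - 1280.
Outer (u): 1280.

Therefore ∬_D (20x y) dx dy = 1280.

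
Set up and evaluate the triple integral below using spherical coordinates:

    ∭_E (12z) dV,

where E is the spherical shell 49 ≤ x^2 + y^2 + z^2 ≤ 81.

In spherical coordinates, x = ρ sin(φ) cos(θ), y = ρ sin(φ) sin(θ), z = ρ cos(φ), and dV = ρ^2 sin(φ) dρ dφ dθ.

The integrand becomes 12ρ cos(φ), so

    ∭_E (12z) dV = ∫_{0}^{2π} ∫_{0}^{π} ∫_{7}^{9} (12ρ cos(φ)) · ρ^2 sin(φ) dρ dφ dθ.

Inner (ρ): 6240sin(2φ).
Middle (φ): 0.
Outer (θ): 0.

Therefore the triple integral equals 0.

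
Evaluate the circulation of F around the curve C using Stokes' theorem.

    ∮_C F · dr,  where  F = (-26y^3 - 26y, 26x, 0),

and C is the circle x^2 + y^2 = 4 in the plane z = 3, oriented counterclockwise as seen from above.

Let S be the flat disk x^2 + y^2 ≤ 4 in the plane z = 3, with upward unit normal n̂ = ẑ. By Stokes' theorem,

    ∮_C F · dr = ∬_S (∇ × F) · n̂ dS = ∬_D (curl F)_z dA,

where D is the disk x^2 + y^2 ≤ 4.

Compute the curl of F = (-26y^3 - 26y, 26x, 0):
    (∇ × F)_x = ∂F_z/∂y - ∂F_y/∂z = 0,
    (∇ × F)_y = ∂F_x/∂z - ∂F_z/∂x = 0,
    (∇ × F)_z = ∂F_y/∂x - ∂F_x/∂y = 78y^2 + 52.

On z = 3, (curl F)_z = 78y^2 + 52.

Convert to polar (x = r cos θ, y = r sin θ, dA = r dr dθ); the integrand becomes 78r^2sin(θ)^2 + 52, so

    ∬_D (curl F)_z dA = ∫_0^{2π} ∫_0^{2} (78r^2sin(θ)^2 + 52) · r dr dθ.

Inner (r from 0 to 2): 312sin(θ)^2 + 104.
Outer (θ from 0 to 2π): 520π.

Therefore ∮_C F · dr = 520π.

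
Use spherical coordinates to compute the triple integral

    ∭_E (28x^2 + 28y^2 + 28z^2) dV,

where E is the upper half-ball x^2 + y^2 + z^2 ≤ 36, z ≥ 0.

In spherical coordinates, x = ρ sin(φ) cos(θ), y = ρ sin(φ) sin(θ), z = ρ cos(φ), and dV = ρ^2 sin(φ) dρ dφ dθ.

The integrand becomes 28ρ^2, so

    ∭_E (28x^2 + 28y^2 + 28z^2) dV = ∫_{0}^{2π} ∫_{0}^{π/2} ∫_{0}^{6} (28ρ^2) · ρ^2 sin(φ) dρ dφ dθ.

Inner (ρ): 217728sin(φ)/5.
Middle (φ): 217728/5.
Outer (θ): 435456π/5.

Therefore the triple integral equals 435456π/5.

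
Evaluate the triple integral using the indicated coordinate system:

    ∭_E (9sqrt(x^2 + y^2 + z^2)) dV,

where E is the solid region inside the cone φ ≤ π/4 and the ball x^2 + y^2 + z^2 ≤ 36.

In spherical coordinates, x = ρ sin(φ) cos(θ), y = ρ sin(φ) sin(θ), z = ρ cos(φ), and dV = ρ^2 sin(φ) dρ dφ dθ.

The integrand becomes 9ρ, so

    ∭_E (9sqrt(x^2 + y^2 + z^2)) dV = ∫_{0}^{2π} ∫_{0}^{π/4} ∫_{0}^{6} (9ρ) · ρ^2 sin(φ) dρ dφ dθ.

Inner (ρ): 2916sin(φ).
Middle (φ): 2916 - 1458sqrt(2).
Outer (θ): 2916π (2 - sqrt(2)).

Therefore the triple integral equals 2916π (2 - sqrt(2)).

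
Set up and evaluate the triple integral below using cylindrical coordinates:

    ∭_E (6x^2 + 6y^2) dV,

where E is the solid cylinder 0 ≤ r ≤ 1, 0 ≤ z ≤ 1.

In cylindrical coordinates, x = r cos(θ), y = r sin(θ), z = z, and dV = r dr dθ dz.

The integrand becomes 6r^2, so

    ∭_E (6x^2 + 6y^2) dV = ∫_{0}^{2π} ∫_{0}^{1} ∫_{0}^{1} (6r^2) · r dz dr dθ.

Inner (z): 6r^3.
Middle (r from 0 to 1): 3/2.
Outer (θ): 3π.

Therefore the triple integral equals 3π.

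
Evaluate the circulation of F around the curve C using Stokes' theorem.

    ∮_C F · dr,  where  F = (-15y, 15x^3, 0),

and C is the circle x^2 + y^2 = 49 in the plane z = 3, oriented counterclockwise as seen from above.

Let S be the flat disk x^2 + y^2 ≤ 49 in the plane z = 3, with upward unit normal n̂ = ẑ. By Stokes' theorem,

    ∮_C F · dr = ∬_S (∇ × F) · n̂ dS = ∬_D (curl F)_z dA,

where D is the disk x^2 + y^2 ≤ 49.

Compute the curl of F = (-15y, 15x^3, 0):
    (∇ × F)_x = ∂F_z/∂y - ∂F_y/∂z = 0,
    (∇ × F)_y = ∂F_x/∂z - ∂F_z/∂x = 0,
    (∇ × F)_z = ∂F_y/∂x - ∂F_x/∂y = 45x^2 + 15.

On z = 3, (curl F)_z = 45x^2 + 15.

Convert to polar (x = r cos θ, y = r sin θ, dA = r dr dθ); the integrand becomes 45r^2cos(θ)^2 + 15, so

    ∬_D (curl F)_z dA = ∫_0^{2π} ∫_0^{7} (45r^2cos(θ)^2 + 15) · r dr dθ.

Inner (r from 0 to 7): 108045cos(θ)^2/4 + 735/2.
Outer (θ from 0 to 2π): 110985π/4.

Therefore ∮_C F · dr = 110985π/4.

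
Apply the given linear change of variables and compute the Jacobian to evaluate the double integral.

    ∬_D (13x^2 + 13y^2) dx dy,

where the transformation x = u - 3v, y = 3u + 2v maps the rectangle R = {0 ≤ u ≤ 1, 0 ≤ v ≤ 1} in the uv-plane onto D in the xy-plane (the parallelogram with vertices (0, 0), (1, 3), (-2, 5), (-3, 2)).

Compute the Jacobian determinant of (x, y) with respect to (u, v):

    ∂(x,y)/∂(u,v) = | 1  -3 | = (1)(2) - (-3)(3) = 11.
                   | 3  2 |

Its absolute value is |J| = 11 (the area scaling factor).

Substituting x = u - 3v, y = 3u + 2v into the integrand,

    13x^2 + 13y^2 → 130u^2 + 78u v + 169v^2,

so the integral becomes

    ∬_R (130u^2 + 78u v + 169v^2) · |J| du dv = ∫_0^1 ∫_0^1 (1430u^2 + 858u v + 1859v^2) dv du.

Inner (v): 1430u^2 + 429u + 1859/3.
Outer (u): 7865/6.

Therefore ∬_D (13x^2 + 13y^2) dx dy = 7865/6.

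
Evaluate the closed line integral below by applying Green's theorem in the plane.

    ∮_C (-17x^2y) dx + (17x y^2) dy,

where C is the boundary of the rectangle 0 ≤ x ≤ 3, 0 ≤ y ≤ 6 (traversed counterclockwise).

Green's theorem converts the closed line integral into a double integral over the enclosed region D:

    ∮_C P dx + Q dy = ∬_D (∂Q/∂x - ∂P/∂y) dA.

Here P = -17x^2y, Q = 17x y^2, so

    ∂Q/∂x = 17y^2,    ∂P/∂y = -17x^2,
    ∂Q/∂x - ∂P/∂y = 17x^2 + 17y^2.

D is the region 0 ≤ x ≤ 3, 0 ≤ y ≤ 6. Evaluating the double integral:

    ∬_D (17x^2 + 17y^2) dA = ∫_0^{3} ∫_0^{6} (17x^2 + 17y^2) dy dx.

Inner (y from 0 to 6): 102x^2 + 1224.
Outer (x from 0 to 3): 4590.

Therefore ∮_C P dx + Q dy = 4590.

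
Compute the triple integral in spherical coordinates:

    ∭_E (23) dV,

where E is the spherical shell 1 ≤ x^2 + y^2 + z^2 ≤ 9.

In spherical coordinates, x = ρ sin(φ) cos(θ), y = ρ sin(φ) sin(θ), z = ρ cos(φ), and dV = ρ^2 sin(φ) dρ dφ dθ.

The integrand becomes 23, so

    ∭_E (23) dV = ∫_{0}^{2π} ∫_{0}^{π} ∫_{1}^{3} (23) · ρ^2 sin(φ) dρ dφ dθ.

Inner (ρ): 598sin(φ)/3.
Middle (φ): 1196/3.
Outer (θ): 2392π/3.

Therefore the triple integral equals 2392π/3.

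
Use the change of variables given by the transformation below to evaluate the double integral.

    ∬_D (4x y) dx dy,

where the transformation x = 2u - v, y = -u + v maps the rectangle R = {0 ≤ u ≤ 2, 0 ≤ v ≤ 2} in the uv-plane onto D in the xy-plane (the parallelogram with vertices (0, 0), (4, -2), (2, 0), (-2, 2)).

Compute the Jacobian determinant of (x, y) with respect to (u, v):

    ∂(x,y)/∂(u,v) = | 2  -1 | = (2)(1) - (-1)(-1) = 1.
                   | -1  1 |

Its absolute value is |J| = 1 (the area scaling factor).

Substituting x = 2u - v, y = -u + v into the integrand,

    4x y → -8u^2 + 12u v - 4v^2,

so the integral becomes

    ∬_R (-8u^2 + 12u v - 4v^2) · |J| du dv = ∫_0^2 ∫_0^2 (-8u^2 + 12u v - 4v^2) dv du.

Inner (v): -16u^2 + 24u - 32/3.
Outer (u): -16.

Therefore ∬_D (4x y) dx dy = -16.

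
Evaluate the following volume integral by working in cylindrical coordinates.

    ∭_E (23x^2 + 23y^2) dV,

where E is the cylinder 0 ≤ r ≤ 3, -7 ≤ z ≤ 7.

In cylindrical coordinates, x = r cos(θ), y = r sin(θ), z = z, and dV = r dr dθ dz.

The integrand becomes 23r^2, so

    ∭_E (23x^2 + 23y^2) dV = ∫_{0}^{2π} ∫_{0}^{3} ∫_{-7}^{7} (23r^2) · r dz dr dθ.

Inner (z): 322r^3.
Middle (r from 0 to 3): 13041/2.
Outer (θ): 13041π.

Therefore the triple integral equals 13041π.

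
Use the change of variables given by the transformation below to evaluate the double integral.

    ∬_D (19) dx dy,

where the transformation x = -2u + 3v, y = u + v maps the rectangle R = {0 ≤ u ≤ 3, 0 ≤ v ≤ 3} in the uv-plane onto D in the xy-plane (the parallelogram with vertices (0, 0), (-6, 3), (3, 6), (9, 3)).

Compute the Jacobian determinant of (x, y) with respect to (u, v):

    ∂(x,y)/∂(u,v) = | -2  3 | = (-2)(1) - (3)(1) = -5.
                   | 1  1 |

Its absolute value is |J| = 5 (the area scaling factor).

Substituting x = -2u + 3v, y = u + v into the integrand,

    19 → 19,

so the integral becomes

    ∬_R (19) · |J| du dv = ∫_0^3 ∫_0^3 (95) dv du.

Inner (v): 285.
Outer (u): 855.

Therefore ∬_D (19) dx dy = 855.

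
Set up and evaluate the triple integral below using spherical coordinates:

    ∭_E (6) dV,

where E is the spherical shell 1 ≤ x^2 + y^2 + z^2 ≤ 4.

In spherical coordinates, x = ρ sin(φ) cos(θ), y = ρ sin(φ) sin(θ), z = ρ cos(φ), and dV = ρ^2 sin(φ) dρ dφ dθ.

The integrand becomes 6, so

    ∭_E (6) dV = ∫_{0}^{2π} ∫_{0}^{π} ∫_{1}^{2} (6) · ρ^2 sin(φ) dρ dφ dθ.

Inner (ρ): 14sin(φ).
Middle (φ): 28.
Outer (θ): 56π.

Therefore the triple integral equals 56π.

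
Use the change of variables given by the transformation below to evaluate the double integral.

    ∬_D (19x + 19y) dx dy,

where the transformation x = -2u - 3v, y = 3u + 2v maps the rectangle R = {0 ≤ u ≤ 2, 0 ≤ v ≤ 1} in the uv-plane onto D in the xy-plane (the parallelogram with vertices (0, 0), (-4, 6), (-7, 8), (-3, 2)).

Compute the Jacobian determinant of (x, y) with respect to (u, v):

    ∂(x,y)/∂(u,v) = | -2  -3 | = (-2)(2) - (-3)(3) = 5.
                   | 3  2 |

Its absolute value is |J| = 5 (the area scaling factor).

Substituting x = -2u - 3v, y = 3u + 2v into the integrand,

    19x + 19y → 19u - 19v,

so the integral becomes

    ∬_R (19u - 19v) · |J| du dv = ∫_0^2 ∫_0^1 (95u - 95v) dv du.

Inner (v): 95u - 95/2.
Outer (u): 95.

Therefore ∬_D (19x + 19y) dx dy = 95.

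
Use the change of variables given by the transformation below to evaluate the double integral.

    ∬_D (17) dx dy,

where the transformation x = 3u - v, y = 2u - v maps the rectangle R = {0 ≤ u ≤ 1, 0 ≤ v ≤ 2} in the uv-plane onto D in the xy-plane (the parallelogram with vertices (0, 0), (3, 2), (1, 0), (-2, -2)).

Compute the Jacobian determinant of (x, y) with respect to (u, v):

    ∂(x,y)/∂(u,v) = | 3  -1 | = (3)(-1) - (-1)(2) = -1.
                   | 2  -1 |

Its absolute value is |J| = 1 (the area scaling factor).

Substituting x = 3u - v, y = 2u - v into the integrand,

    17 → 17,

so the integral becomes

    ∬_R (17) · |J| du dv = ∫_0^1 ∫_0^2 (17) dv du.

Inner (v): 34.
Outer (u): 34.

Therefore ∬_D (17) dx dy = 34.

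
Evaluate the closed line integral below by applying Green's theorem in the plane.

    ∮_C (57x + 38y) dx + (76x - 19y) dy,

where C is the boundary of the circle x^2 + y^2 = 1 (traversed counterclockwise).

Green's theorem converts the closed line integral into a double integral over the enclosed region D:

    ∮_C P dx + Q dy = ∬_D (∂Q/∂x - ∂P/∂y) dA.

Here P = 57x + 38y, Q = 76x - 19y, so

    ∂Q/∂x = 76,    ∂P/∂y = 38,
    ∂Q/∂x - ∂P/∂y = 38.

D is the region x^2 + y^2 ≤ 1. Evaluating the double integral:

In polar coordinates (x = r cos θ, y = r sin θ, dA = r dr dθ) the integrand becomes 38, so

    ∬_D (38) dA = ∫_0^{2π} ∫_0^{1} (38) · r dr dθ.

Inner (r from 0 to 1): 19.
Outer (θ from 0 to 2π): 38π.

Therefore ∮_C P dx + Q dy = 38π.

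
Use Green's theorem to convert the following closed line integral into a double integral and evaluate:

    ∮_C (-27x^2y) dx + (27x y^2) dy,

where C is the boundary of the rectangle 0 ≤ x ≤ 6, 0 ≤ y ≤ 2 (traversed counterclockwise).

Green's theorem converts the closed line integral into a double integral over the enclosed region D:

    ∮_C P dx + Q dy = ∬_D (∂Q/∂x - ∂P/∂y) dA.

Here P = -27x^2y, Q = 27x y^2, so

    ∂Q/∂x = 27y^2,    ∂P/∂y = -27x^2,
    ∂Q/∂x - ∂P/∂y = 27x^2 + 27y^2.

D is the region 0 ≤ x ≤ 6, 0 ≤ y ≤ 2. Evaluating the double integral:

    ∬_D (27x^2 + 27y^2) dA = ∫_0^{6} ∫_0^{2} (27x^2 + 27y^2) dy dx.

Inner (y from 0 to 2): 54x^2 + 72.
Outer (x from 0 to 6): 4320.

Therefore ∮_C P dx + Q dy = 4320.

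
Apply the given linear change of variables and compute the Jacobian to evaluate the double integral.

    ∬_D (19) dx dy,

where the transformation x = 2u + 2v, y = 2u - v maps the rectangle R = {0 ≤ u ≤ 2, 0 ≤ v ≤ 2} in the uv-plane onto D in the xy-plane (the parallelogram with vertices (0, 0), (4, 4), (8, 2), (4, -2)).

Compute the Jacobian determinant of (x, y) with respect to (u, v):

    ∂(x,y)/∂(u,v) = | 2  2 | = (2)(-1) - (2)(2) = -6.
                   | 2  -1 |

Its absolute value is |J| = 6 (the area scaling factor).

Substituting x = 2u + 2v, y = 2u - v into the integrand,

    19 → 19,

so the integral becomes

    ∬_R (19) · |J| du dv = ∫_0^2 ∫_0^2 (114) dv du.

Inner (v): 228.
Outer (u): 456.

Therefore ∬_D (19) dx dy = 456.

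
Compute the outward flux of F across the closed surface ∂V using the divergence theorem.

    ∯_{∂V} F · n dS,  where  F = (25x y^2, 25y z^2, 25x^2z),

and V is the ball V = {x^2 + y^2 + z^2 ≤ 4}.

By the divergence theorem,

    ∯_{∂V} F · n dS = ∭_V (∇ · F) dV.

Compute the divergence:
    ∇ · F = ∂F_x/∂x + ∂F_y/∂y + ∂F_z/∂z = 25y^2 + 25z^2 + 25x^2 = 25x^2 + 25y^2 + 25z^2.

In spherical coordinates, x = ρ sin(φ) cos(θ), y = ρ sin(φ) sin(θ), z = ρ cos(φ), dV = ρ^2 sin(φ) dρ dφ dθ, with 0 ≤ ρ ≤ 2, 0 ≤ φ ≤ π, 0 ≤ θ ≤ 2π.

The integrand, after substitution and multiplying by the volume element, becomes (25ρ^2) · ρ^2 sin(φ), so

    ∭_V (∇·F) dV = ∫_0^{2π} ∫_0^{π} ∫_0^{2} (25ρ^2) · ρ^2 sin(φ) dρ dφ dθ.

Inner (ρ from 0 to 2): 160sin(φ).
Middle (φ from 0 to π): 320.
Outer (θ from 0 to 2π): 640π.

Therefore ∯_{∂V} F · n dS = 640π.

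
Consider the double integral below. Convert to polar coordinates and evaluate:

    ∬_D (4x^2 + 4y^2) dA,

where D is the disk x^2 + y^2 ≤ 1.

The region D is 0 ≤ r ≤ 1, 0 ≤ θ ≤ 2π in polar coordinates, where x = r cos(θ), y = r sin(θ), and dA = r dr dθ.

Under the substitution, the integrand becomes 4r^2, so

    ∬_D (4x^2 + 4y^2) dA = ∫_{0}^{2π} ∫_{0}^{1} (4r^2) · r dr dθ.

Inner integral (in r): ∫_{0}^{1} (4r^2) · r dr = 1.

Outer integral (in θ): ∫_{0}^{2π} (1) dθ = 2π.

Therefore ∬_D (4x^2 + 4y^2) dA = 2π.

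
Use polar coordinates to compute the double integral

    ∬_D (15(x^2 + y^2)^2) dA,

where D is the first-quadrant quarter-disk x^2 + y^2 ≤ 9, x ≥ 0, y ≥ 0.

The region D is 0 ≤ r ≤ 3, 0 ≤ θ ≤ π/2 in polar coordinates, where x = r cos(θ), y = r sin(θ), and dA = r dr dθ.

Under the substitution, the integrand becomes 15r^4, so

    ∬_D (15(x^2 + y^2)^2) dA = ∫_{0}^{π/2} ∫_{0}^{3} (15r^4) · r dr dθ.

Inner integral (in r): ∫_{0}^{3} (15r^4) · r dr = 3645/2.

Outer integral (in θ): ∫_{0}^{π/2} (3645/2) dθ = 3645π/4.

Therefore ∬_D (15(x^2 + y^2)^2) dA = 3645π/4.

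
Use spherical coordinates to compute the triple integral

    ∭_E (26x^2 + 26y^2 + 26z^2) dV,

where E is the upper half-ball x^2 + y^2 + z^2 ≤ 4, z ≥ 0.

In spherical coordinates, x = ρ sin(φ) cos(θ), y = ρ sin(φ) sin(θ), z = ρ cos(φ), and dV = ρ^2 sin(φ) dρ dφ dθ.

The integrand becomes 26ρ^2, so

    ∭_E (26x^2 + 26y^2 + 26z^2) dV = ∫_{0}^{2π} ∫_{0}^{π/2} ∫_{0}^{2} (26ρ^2) · ρ^2 sin(φ) dρ dφ dθ.

Inner (ρ): 832sin(φ)/5.
Middle (φ): 832/5.
Outer (θ): 1664π/5.

Therefore the triple integral equals 1664π/5.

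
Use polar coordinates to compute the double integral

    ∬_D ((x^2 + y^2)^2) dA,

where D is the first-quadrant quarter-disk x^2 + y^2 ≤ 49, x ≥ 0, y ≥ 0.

The region D is 0 ≤ r ≤ 7, 0 ≤ θ ≤ π/2 in polar coordinates, where x = r cos(θ), y = r sin(θ), and dA = r dr dθ.

Under the substitution, the integrand becomes r^4, so

    ∬_D ((x^2 + y^2)^2) dA = ∫_{0}^{π/2} ∫_{0}^{7} (r^4) · r dr dθ.

Inner integral (in r): ∫_{0}^{7} (r^4) · r dr = 117649/6.

Outer integral (in θ): ∫_{0}^{π/2} (117649/6) dθ = 117649π/12.

Therefore ∬_D ((x^2 + y^2)^2) dA = 117649π/12.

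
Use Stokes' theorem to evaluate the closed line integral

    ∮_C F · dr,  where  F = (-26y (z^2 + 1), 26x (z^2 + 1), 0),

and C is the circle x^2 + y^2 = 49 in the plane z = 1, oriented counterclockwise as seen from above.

Let S be the flat disk x^2 + y^2 ≤ 49 in the plane z = 1, with upward unit normal n̂ = ẑ. By Stokes' theorem,

    ∮_C F · dr = ∬_S (∇ × F) · n̂ dS = ∬_D (curl F)_z dA,

where D is the disk x^2 + y^2 ≤ 49.

Compute the curl of F = (-26y (z^2 + 1), 26x (z^2 + 1), 0):
    (∇ × F)_x = ∂F_z/∂y - ∂F_y/∂z = -52x z,
    (∇ × F)_y = ∂F_x/∂z - ∂F_z/∂x = -52y z,
    (∇ × F)_z = ∂F_y/∂x - ∂F_x/∂y = 52z^2 + 52.

On z = 1, (curl F)_z = 104.

Convert to polar (x = r cos θ, y = r sin θ, dA = r dr dθ); the integrand becomes 104, so

    ∬_D (curl F)_z dA = ∫_0^{2π} ∫_0^{7} (104) · r dr dθ.

Inner (r from 0 to 7): 2548.
Outer (θ from 0 to 2π): 5096π.

Therefore ∮_C F · dr = 5096π.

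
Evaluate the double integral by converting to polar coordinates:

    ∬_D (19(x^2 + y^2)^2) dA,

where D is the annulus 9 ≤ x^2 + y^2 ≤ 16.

The region D is 3 ≤ r ≤ 4, 0 ≤ θ ≤ 2π in polar coordinates, where x = r cos(θ), y = r sin(θ), and dA = r dr dθ.

Under the substitution, the integrand becomes 19r^4, so

    ∬_D (19(x^2 + y^2)^2) dA = ∫_{0}^{2π} ∫_{3}^{4} (19r^4) · r dr dθ.

Inner integral (in r): ∫_{3}^{4} (19r^4) · r dr = 63973/6.

Outer integral (in θ): ∫_{0}^{2π} (63973/6) dθ = 63973π/3.

Therefore ∬_D (19(x^2 + y^2)^2) dA = 63973π/3.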